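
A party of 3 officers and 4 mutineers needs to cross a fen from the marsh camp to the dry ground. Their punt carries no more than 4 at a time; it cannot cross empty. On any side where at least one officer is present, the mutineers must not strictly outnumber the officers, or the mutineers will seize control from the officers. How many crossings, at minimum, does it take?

The mutineers already outnumber the officers at the marsh camp before anyone moves, so the starting position itself is disallowed.

impossible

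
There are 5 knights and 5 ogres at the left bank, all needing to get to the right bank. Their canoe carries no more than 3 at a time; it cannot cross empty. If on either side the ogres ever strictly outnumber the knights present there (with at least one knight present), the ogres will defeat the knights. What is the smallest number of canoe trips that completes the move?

11

Counting alone: each trip to the right bank takes at most 3 across and each return brings at least 1 back, so after t trips out (and t−1 returns) at most 3t − (t−1) of the 10 are across; that first reaches 10 at t = 5, so at least 9 crossings are needed.
The safety rule pushes this higher. Following every safe sequence of crossings, the most of the 10 that can be at the right bank as the canoe arrives there on crossing 9 is 9 — never all 10.
So no plan with fewer than 11 crossings exists, and this one achieves 11:
1. 2 ogres → the right bank.  (the left bank: 5K 3O; the right bank: 0K 2O)
2. 1 ogre ← the left bank.  (the left bank: 5K 4O; the right bank: 0K 1O)
3. 3 ogres → the right bank.  (the left bank: 5K 1O; the right bank: 0K 4O)
4. 1 ogre ← the left bank.  (the left bank: 5K 2O; the right bank: 0K 3O)
5. 3 knights → the right bank.  (the left bank: 2K 2O; the right bank: 3K 3O)
6. 1 knight and 1 ogre ← the left bank.  (the left bank: 3K 3O; the right bank: 2K 2O)
7. 3 knights → the right bank.  (the left bank: 0K 3O; the right bank: 5K 2O)
8. 1 ogre ← the left bank.  (the left bank: 0K 4O; the right bank: 5K 1O)
9. 2 ogres → the right bank.  (the left bank: 0K 2O; the right bank: 5K 3O)
10. 1 ogre ← the left bank.  (the left bank: 0K 3O; the right bank: 5K 2O)
11. 3 ogres → the right bank.  (the left bank: 0K 0O; the right bank: 5K 5O)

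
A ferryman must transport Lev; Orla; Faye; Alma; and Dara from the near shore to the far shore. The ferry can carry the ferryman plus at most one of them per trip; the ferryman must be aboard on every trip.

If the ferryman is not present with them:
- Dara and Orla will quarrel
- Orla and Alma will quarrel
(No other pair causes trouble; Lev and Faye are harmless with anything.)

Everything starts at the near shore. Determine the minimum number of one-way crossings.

11

Counting alone: the ferryman can take at most 1 across per trip to the far shore, so moving all 5 needs at least 5 loaded trips out, with a return between consecutive ones — at least 9 crossings.
The safety rule pushes this higher. Following every safe sequence of crossings, the most of the 5 that can be at the far shore as the ferry arrives there on crossing 9 is 4 — never all 5.
So no plan with fewer than 11 crossings exists, and this one achieves 11:
1. Ferryman goes to the far shore with Orla.  [the near shore: Alma, Dara, Faye, Lev | the far shore: Orla]
2. Ferryman goes back to the near shore alone.  [the near shore: Alma, Dara, Faye, Lev | the far shore: Orla]
3. Ferryman goes to the far shore with Lev.  [the near shore: Alma, Dara, Faye | the far shore: Lev, Orla]
4. Ferryman goes back to the near shore alone.  [the near shore: Alma, Dara, Faye | the far shore: Lev, Orla]
5. Ferryman goes to the far shore with Faye.  [the near shore: Alma, Dara | the far shore: Faye, Lev, Orla]
6. Ferryman goes back to the near shore alone.  [the near shore: Alma, Dara | the far shore: Faye, Lev, Orla]
7. Ferryman goes to the far shore with Alma.  [the near shore: Dara | the far shore: Alma, Faye, Lev, Orla]
8. Ferryman goes back to the near shore with Orla.  [the near shore: Dara, Orla | the far shore: Alma, Faye, Lev]
9. Ferryman goes to the far shore with Dara.  [the near shore: Orla | the far shore: Alma, Dara, Faye, Lev]
10. Ferryman goes back to the near shore alone.  [the near shore: Orla | the far shore: Alma, Dara, Faye, Lev]
11. Ferryman goes to the far shore with Orla.  [the near shore: — | the far shore: Alma, Dara, Faye, Lev, Orla]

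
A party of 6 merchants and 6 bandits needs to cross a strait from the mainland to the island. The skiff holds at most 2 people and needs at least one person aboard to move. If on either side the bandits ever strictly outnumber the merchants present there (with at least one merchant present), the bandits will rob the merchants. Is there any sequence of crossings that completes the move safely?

Following every safe sequence of crossings from the start, the most of the 12 that can be at the island as the skiff arrives there on crossings 1, 3, 5, 7, 9 is 2, 3, 4, 5, 6 respectively; the best ever achieved is 6 of 12.
From crossing 11 on, no configuration arises that was not already reachable earlier: only 15 distinct safe configurations (who is on which side, and where the skiff is) can ever be reached, none of them has everyone across, and every continuation just revisits them. They are: 0 merchants + 0 bandits across (skiff back at the start); 0 merchants + 1 bandit across (skiff there); 0 merchants + 1 bandit across (skiff back at the start); 0 merchants + 2 bandits across (skiff there); 0 merchants + 2 bandits across (skiff back at the start); 0 merchants + 3 bandits across (skiff there); 0 merchants + 3 bandits across (skiff back at the start); 0 merchants + 4 bandits across (skiff there); 0 merchants + 4 bandits across (skiff back at the start); 0 merchants + 5 bandits across (skiff there); 0 merchants + 5 bandits across (skiff back at the start); 0 merchants + 6 bandits across (skiff there); 1 merchant + 1 bandit across (skiff there); 1 merchant + 1 bandit across (skiff back at the start); 2 merchants + 2 bandits across (skiff there). So no valid plan exists.

No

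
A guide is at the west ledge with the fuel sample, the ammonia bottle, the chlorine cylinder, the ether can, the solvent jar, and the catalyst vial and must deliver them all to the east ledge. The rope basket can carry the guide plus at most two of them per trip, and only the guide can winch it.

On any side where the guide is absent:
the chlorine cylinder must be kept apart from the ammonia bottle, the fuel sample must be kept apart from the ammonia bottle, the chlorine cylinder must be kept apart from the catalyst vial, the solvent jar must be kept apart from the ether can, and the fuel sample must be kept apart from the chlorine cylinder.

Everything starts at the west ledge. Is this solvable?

No

Whatever the first load, the items left behind include a forbidden pair without the guide. No opening move is safe, so no plan exists.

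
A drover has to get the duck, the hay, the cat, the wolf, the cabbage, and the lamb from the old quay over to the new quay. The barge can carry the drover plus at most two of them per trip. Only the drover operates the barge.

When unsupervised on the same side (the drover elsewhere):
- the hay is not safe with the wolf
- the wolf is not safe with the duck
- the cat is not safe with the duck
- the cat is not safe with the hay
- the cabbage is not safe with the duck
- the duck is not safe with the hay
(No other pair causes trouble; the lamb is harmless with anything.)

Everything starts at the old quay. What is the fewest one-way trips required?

Counting alone: the drover can take at most 2 across per trip to the new quay, so moving all 6 needs at least 3 loaded trips out, with a return between consecutive ones — at least 5 crossings.
The safety rule pushes this higher. Following every safe sequence of crossings, the most of the 6 that can be at the new quay as the barge arrives there on crossings 5, 7 is 4, 5 respectively — never all 6.
So no plan with fewer than 9 crossings exists, and this one achieves 9:
1. Drover goes to the new quay with the duck and the hay.  [the old quay: the cabbage, the cat, the lamb, the wolf | the new quay: the duck, the hay]
2. Drover goes back to the old quay with the duck.  [the old quay: the cabbage, the cat, the duck, the lamb, the wolf | the new quay: the hay]
3. Drover goes to the new quay with the cabbage and the duck.  [the old quay: the cat, the lamb, the wolf | the new quay: the cabbage, the duck, the hay]
4. Drover goes back to the old quay with the duck.  [the old quay: the cat, the duck, the lamb, the wolf | the new quay: the cabbage, the hay]
5. Drover goes to the new quay with the duck and the lamb.  [the old quay: the cat, the wolf | the new quay: the cabbage, the duck, the hay, the lamb]
6. Drover goes back to the old quay with the duck.  [the old quay: the cat, the duck, the wolf | the new quay: the cabbage, the hay, the lamb]
7. Drover goes to the new quay with the cat and the wolf.  [the old quay: the duck | the new quay: the cabbage, the cat, the hay, the lamb, the wolf]
8. Drover goes back to the old quay with the hay.  [the old quay: the duck, the hay | the new quay: the cabbage, the cat, the lamb, the wolf]
9. Drover goes to the new quay with the duck and the hay.  [the old quay: — | the new quay: the cabbage, the cat, the duck, the hay, the lamb, the wolf]

9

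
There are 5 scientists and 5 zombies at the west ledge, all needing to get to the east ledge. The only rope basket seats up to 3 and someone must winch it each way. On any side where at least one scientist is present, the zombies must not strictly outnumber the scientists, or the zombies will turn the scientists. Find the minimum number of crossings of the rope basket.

11

Counting alone: each trip to the east ledge takes at most 3 across and each return brings at least 1 back, so after t trips out (and t−1 returns) at most 3t − (t−1) of the 10 are across; that first reaches 10 at t = 5, so at least 9 crossings are needed.
The safety rule pushes this higher. Following every safe sequence of crossings, the most of the 10 that can be at the east ledge as the rope basket arrives there on crossing 9 is 9 — never all 10.
So no plan with fewer than 11 crossings exists, and this one achieves 11:
1. 2 zombies → the east ledge.  (the west ledge: 5S 3Z; the east ledge: 0S 2Z)
2. 1 zombie ← the west ledge.  (the west ledge: 5S 4Z; the east ledge: 0S 1Z)
3. 3 zombies → the east ledge.  (the west ledge: 5S 1Z; the east ledge: 0S 4Z)
4. 1 zombie ← the west ledge.  (the west ledge: 5S 2Z; the east ledge: 0S 3Z)
5. 3 scientists → the east ledge.  (the west ledge: 2S 2Z; the east ledge: 3S 3Z)
6. 1 scientist and 1 zombie ← the west ledge.  (the west ledge: 3S 3Z; the east ledge: 2S 2Z)
7. 3 scientists → the east ledge.  (the west ledge: 0S 3Z; the east ledge: 5S 2Z)
8. 1 zombie ← the west ledge.  (the west ledge: 0S 4Z; the east ledge: 5S 1Z)
9. 2 zombies → the east ledge.  (the west ledge: 0S 2Z; the east ledge: 5S 3Z)
10. 1 zombie ← the west ledge.  (the west ledge: 0S 3Z; the east ledge: 5S 2Z)
11. 3 zombies → the east ledge.  (the west ledge: 0S 0Z; the east ledge: 5S 5Z)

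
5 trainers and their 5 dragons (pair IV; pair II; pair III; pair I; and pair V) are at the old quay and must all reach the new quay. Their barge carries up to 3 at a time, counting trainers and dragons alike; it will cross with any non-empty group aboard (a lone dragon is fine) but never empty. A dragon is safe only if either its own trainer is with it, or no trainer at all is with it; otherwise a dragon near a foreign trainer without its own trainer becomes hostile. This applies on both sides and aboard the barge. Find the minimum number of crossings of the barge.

11

Counting alone: each trip to the new quay takes at most 3 across and each return brings at least 1 back, so after t trips out (and t−1 returns) at most 3t − (t−1) of the 10 are across; that first reaches 10 at t = 5, so at least 9 crossings are needed.
The safety rule pushes this higher. Following every safe sequence of crossings, the most of the 10 that can be at the new quay as the barge arrives there on crossing 9 is 9 — never all 10.
So no plan with fewer than 11 crossings exists, and this one achieves 11:
1. dragon IV and trainer IV cross → the new quay.
2. trainer IV crosses ← the old quay.
3. dragon I, dragon II, and dragon III cross → the new quay.
4. dragon IV crosses ← the old quay.
5. trainer I, trainer II, and trainer III cross → the new quay.
6. dragon II and trainer II cross ← the old quay.
7. trainer II, trainer IV, and trainer V cross → the new quay.
8. dragon III crosses ← the old quay.
9. dragon II and dragon IV cross → the new quay.
10. dragon IV crosses ← the old quay.
11. dragon III, dragon IV, and dragon V cross → the new quay.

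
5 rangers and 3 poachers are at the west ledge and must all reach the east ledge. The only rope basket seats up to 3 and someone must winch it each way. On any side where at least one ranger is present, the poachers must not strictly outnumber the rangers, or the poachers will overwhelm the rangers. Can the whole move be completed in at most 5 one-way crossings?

Counting alone: each trip to the east ledge takes at most 3 across and each return brings at least 1 back, so after t trips out (and t−1 returns) at most 3t − (t−1) of the 8 are across; that first reaches 8 at t = 4, so at least 7 crossings are needed.
Since 5 < 7, 5 crossings cannot be enough. (The shortest complete plan in fact takes 7:)
1. 2 poachers → the east ledge.  (the west ledge: 5R 1P; the east ledge: 0R 2P)
2. 1 poacher ← the west ledge.  (the west ledge: 5R 2P; the east ledge: 0R 1P)
3. 2 rangers and 1 poacher → the east ledge.  (the west ledge: 3R 1P; the east ledge: 2R 2P)
4. 1 poacher ← the west ledge.  (the west ledge: 3R 2P; the east ledge: 2R 1P)
5. 1 ranger and 2 poachers → the east ledge.  (the west ledge: 2R 0P; the east ledge: 3R 3P)
6. 1 poacher ← the west ledge.  (the west ledge: 2R 1P; the east ledge: 3R 2P)
7. 2 rangers and 1 poacher → the east ledge.  (the west ledge: 0R 0P; the east ledge: 5R 3P)

No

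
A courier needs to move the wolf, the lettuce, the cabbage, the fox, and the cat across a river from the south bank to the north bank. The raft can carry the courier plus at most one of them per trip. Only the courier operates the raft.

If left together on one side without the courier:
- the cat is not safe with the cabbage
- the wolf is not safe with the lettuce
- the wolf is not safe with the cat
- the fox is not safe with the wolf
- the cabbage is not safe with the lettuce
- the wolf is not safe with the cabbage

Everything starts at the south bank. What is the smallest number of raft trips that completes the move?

impossible

Whatever the first load, the items left behind include a forbidden pair without the courier. No opening move is safe, so no plan exists.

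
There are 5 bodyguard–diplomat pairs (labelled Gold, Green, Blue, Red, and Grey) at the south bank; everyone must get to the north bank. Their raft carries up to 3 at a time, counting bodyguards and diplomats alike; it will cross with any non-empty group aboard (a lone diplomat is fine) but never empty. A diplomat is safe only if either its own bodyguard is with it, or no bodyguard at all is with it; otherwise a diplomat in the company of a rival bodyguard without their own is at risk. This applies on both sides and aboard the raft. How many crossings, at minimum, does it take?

11

Counting alone: each trip to the north bank takes at most 3 across and each return brings at least 1 back, so after t trips out (and t−1 returns) at most 3t − (t−1) of the 10 are across; that first reaches 10 at t = 5, so at least 9 crossings are needed.
The safety rule pushes this higher. Following every safe sequence of crossings, the most of the 10 that can be at the north bank as the raft arrives there on crossing 9 is 9 — never all 10.
So no plan with fewer than 11 crossings exists, and this one achieves 11:
1. bodyguard Gold and diplomat Gold cross → the north bank.
2. bodyguard Gold crosses ← the south bank.
3. diplomat Blue, diplomat Green, and diplomat Red cross → the north bank.
4. diplomat Gold crosses ← the south bank.
5. bodyguard Blue, bodyguard Green, and bodyguard Red cross → the north bank.
6. bodyguard Green and diplomat Green cross ← the south bank.
7. bodyguard Gold, bodyguard Green, and bodyguard Grey cross → the north bank.
8. diplomat Blue crosses ← the south bank.
9. diplomat Gold and diplomat Green cross → the north bank.
10. diplomat Gold crosses ← the south bank.
11. diplomat Blue, diplomat Gold, and diplomat Grey cross → the north bank.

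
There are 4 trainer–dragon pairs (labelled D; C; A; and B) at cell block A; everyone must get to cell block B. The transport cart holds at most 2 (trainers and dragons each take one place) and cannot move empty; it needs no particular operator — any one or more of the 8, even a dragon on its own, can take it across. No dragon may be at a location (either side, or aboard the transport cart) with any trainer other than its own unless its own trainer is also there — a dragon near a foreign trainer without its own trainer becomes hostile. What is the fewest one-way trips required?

impossible

Following every safe sequence of crossings from the start, the most of the 8 that can be at cell block B as the transport cart arrives there on crossings 1, 3, 5 is 2, 3, 4 respectively; the best ever achieved is 4 of 8.
From crossing 7 on, no configuration arises that was not already reachable earlier: only 44 distinct safe configurations (who is on which side, and where the transport cart is) can ever be reached, none of them has everyone across, and every continuation just revisits them. So no valid plan exists.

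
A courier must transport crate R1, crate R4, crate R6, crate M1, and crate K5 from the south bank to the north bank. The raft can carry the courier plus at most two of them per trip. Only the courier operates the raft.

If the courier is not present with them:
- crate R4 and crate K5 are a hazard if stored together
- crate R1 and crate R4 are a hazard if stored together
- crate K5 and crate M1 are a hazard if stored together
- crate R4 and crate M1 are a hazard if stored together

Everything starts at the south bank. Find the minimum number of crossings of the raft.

Counting alone: the courier can take at most 2 across per trip to the north bank, so moving all 5 needs at least 3 loaded trips out, with a return between consecutive ones — at least 5 crossings.
The safety rule pushes this higher. Following every safe sequence of crossings, the most of the 5 that can be at the north bank as the raft arrives there on crossing 5 is 4 — never all 5.
So no plan with fewer than 7 crossings exists, and this one achieves 7:
1. Courier goes to the north bank with crate M1 and crate R4.
2. Courier goes back to the south bank with crate R4.
3. Courier goes to the north bank with crate R1 and crate R4.
4. Courier goes back to the south bank with crate R4.
5. Courier goes to the north bank with crate R4 and crate R6.
6. Courier goes back to the south bank with crate R4.
7. Courier goes to the north bank with crate K5 and crate R4.

7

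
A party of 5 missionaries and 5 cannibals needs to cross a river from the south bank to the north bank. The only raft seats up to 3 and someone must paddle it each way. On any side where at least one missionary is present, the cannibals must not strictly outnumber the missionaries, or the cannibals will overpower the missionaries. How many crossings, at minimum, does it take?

Counting alone: each trip to the north bank takes at most 3 across and each return brings at least 1 back, so after t trips out (and t−1 returns) at most 3t − (t−1) of the 10 are across; that first reaches 10 at t = 5, so at least 9 crossings are needed.
The safety rule pushes this higher. Following every safe sequence of crossings, the most of the 10 that can be at the north bank as the raft arrives there on crossing 9 is 9 — never all 10.
So no plan with fewer than 11 crossings exists, and this one achieves 11:
1. 2 cannibals → the north bank.  (the south bank: 5M 3C; the north bank: 0M 2C)
2. 1 cannibal ← the south bank.  (the south bank: 5M 4C; the north bank: 0M 1C)
3. 3 cannibals → the north bank.  (the south bank: 5M 1C; the north bank: 0M 4C)
4. 1 cannibal ← the south bank.  (the south bank: 5M 2C; the north bank: 0M 3C)
5. 3 missionaries → the north bank.  (the south bank: 2M 2C; the north bank: 3M 3C)
6. 1 missionary and 1 cannibal ← the south bank.  (the south bank: 3M 3C; the north bank: 2M 2C)
7. 3 missionaries → the north bank.  (the south bank: 0M 3C; the north bank: 5M 2C)
8. 1 cannibal ← the south bank.  (the south bank: 0M 4C; the north bank: 5M 1C)
9. 2 cannibals → the north bank.  (the south bank: 0M 2C; the north bank: 5M 3C)
10. 1 cannibal ← the south bank.  (the south bank: 0M 3C; the north bank: 5M 2C)
11. 3 cannibals → the north bank.  (the south bank: 0M 0C; the north bank: 5M 5C)

11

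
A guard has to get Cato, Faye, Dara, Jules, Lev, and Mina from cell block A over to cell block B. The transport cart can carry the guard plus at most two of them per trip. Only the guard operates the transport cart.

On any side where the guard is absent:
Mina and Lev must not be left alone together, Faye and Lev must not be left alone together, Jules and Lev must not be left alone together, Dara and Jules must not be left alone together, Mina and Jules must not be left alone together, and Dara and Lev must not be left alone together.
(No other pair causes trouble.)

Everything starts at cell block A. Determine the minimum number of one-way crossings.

9

Counting alone: the guard can take at most 2 across per trip to cell block B, so moving all 6 needs at least 3 loaded trips out, with a return between consecutive ones — at least 5 crossings.
The safety rule pushes this higher. Following every safe sequence of crossings, the most of the 6 that can be at cell block B as the transport cart arrives there on crossings 5, 7 is 4, 5 respectively — never all 6.
So no plan with fewer than 9 crossings exists, and this one achieves 9:
1. Guard goes to cell block B with Jules and Lev.
2. Guard goes back to cell block A with Jules.
3. Guard goes to cell block B with Cato and Jules.
4. Guard goes back to cell block A with Jules.
5. Guard goes to cell block B with Faye and Jules.
6. Guard goes back to cell block A with Lev.
7. Guard goes to cell block B with Dara and Mina.
8. Guard goes back to cell block A with Jules.
9. Guard goes to cell block B with Jules and Lev.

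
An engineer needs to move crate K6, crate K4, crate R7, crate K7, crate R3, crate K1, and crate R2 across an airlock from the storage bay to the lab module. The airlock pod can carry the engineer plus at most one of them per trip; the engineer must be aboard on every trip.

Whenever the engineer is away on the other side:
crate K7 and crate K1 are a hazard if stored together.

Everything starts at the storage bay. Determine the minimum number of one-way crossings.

Counting alone: the engineer can take at most 1 across per trip to the lab module, so moving all 7 needs at least 7 loaded trips out, with a return between consecutive ones — at least 13 crossings.
The plan below uses exactly 13 crossings, so it is optimal:
1. Engineer goes to the lab module with crate K7.
2. Engineer goes back to the storage bay alone.
3. Engineer goes to the lab module with crate K6.
4. Engineer goes back to the storage bay alone.
5. Engineer goes to the lab module with crate K4.
6. Engineer goes back to the storage bay alone.
7. Engineer goes to the lab module with crate R7.
8. Engineer goes back to the storage bay alone.
9. Engineer goes to the lab module with crate R3.
10. Engineer goes back to the storage bay alone.
11. Engineer goes to the lab module with crate R2.
12. Engineer goes back to the storage bay alone.
13. Engineer goes to the lab module with crate K1.

13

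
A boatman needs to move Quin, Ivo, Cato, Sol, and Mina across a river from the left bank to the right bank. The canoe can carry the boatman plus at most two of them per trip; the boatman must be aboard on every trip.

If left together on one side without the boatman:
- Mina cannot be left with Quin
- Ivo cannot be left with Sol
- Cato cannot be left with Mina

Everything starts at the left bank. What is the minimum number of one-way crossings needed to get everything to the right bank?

Counting alone: the boatman can take at most 2 across per trip to the right bank, so moving all 5 needs at least 3 loaded trips out, with a return between consecutive ones — at least 5 crossings.
The plan below uses exactly 5 crossings, so it is optimal:
1. Boatman goes to the right bank with Ivo and Mina.
2. Boatman goes back to the left bank alone.
3. Boatman goes to the right bank with Cato and Quin.
4. Boatman goes back to the left bank with Mina.
5. Boatman goes to the right bank with Mina and Sol.

5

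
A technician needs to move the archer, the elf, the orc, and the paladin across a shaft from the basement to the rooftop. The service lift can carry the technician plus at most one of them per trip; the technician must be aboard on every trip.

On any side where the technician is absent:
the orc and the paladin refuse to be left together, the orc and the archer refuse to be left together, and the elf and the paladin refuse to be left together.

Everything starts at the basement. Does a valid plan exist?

No

Whatever the first load, the items left behind include a forbidden pair without the technician. No opening move is safe, so no plan exists.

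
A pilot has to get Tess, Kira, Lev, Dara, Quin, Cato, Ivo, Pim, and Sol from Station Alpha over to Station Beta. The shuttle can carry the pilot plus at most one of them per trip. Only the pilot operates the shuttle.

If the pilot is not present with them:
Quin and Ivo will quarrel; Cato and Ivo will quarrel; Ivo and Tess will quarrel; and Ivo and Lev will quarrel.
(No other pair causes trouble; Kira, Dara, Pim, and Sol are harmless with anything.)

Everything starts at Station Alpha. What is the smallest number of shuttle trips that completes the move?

impossible

Following every safe sequence of crossings from the start, the most of the 9 that can be at Station Beta as the shuttle arrives there on crossings 1, 3, 5, 7, 9, 11 is 1, 2, 3, 4, 5, 6 respectively; the best ever achieved is 6 of 9.
From crossing 13 on, no configuration arises that was not already reachable earlier: only 176 distinct safe configurations (who is on which side, and where the shuttle is) can ever be reached, none of them has everyone across, and every continuation just revisits them. So no valid plan exists.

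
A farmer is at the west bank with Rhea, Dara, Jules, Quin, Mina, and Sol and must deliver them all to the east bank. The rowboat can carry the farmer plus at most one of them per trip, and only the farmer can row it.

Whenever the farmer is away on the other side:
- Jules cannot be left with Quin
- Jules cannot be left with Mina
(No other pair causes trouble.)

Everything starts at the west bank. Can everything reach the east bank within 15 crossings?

Yes

Yes — this plan uses 13 crossings (≤ 15):
1. Farmer goes to the east bank with Jules.
2. Farmer goes back to the west bank alone.
3. Farmer goes to the east bank with Rhea.
4. Farmer goes back to the west bank alone.
5. Farmer goes to the east bank with Dara.
6. Farmer goes back to the west bank alone.
7. Farmer goes to the east bank with Quin.
8. Farmer goes back to the west bank with Jules.
9. Farmer goes to the east bank with Mina.
10. Farmer goes back to the west bank alone.
11. Farmer goes to the east bank with Sol.
12. Farmer goes back to the west bank alone.
13. Farmer goes to the east bank with Jules.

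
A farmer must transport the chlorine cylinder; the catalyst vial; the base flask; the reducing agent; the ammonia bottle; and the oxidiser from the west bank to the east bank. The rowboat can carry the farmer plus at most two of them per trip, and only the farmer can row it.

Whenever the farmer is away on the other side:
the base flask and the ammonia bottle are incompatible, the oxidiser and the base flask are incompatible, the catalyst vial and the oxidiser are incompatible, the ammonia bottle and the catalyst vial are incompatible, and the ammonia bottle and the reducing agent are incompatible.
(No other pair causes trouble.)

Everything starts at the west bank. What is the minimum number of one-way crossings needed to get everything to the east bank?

7

Counting alone: the farmer can take at most 2 across per trip to the east bank, so moving all 6 needs at least 3 loaded trips out, with a return between consecutive ones — at least 5 crossings.
The safety rule pushes this higher. Following every safe sequence of crossings, the most of the 6 that can be at the east bank as the rowboat arrives there on crossing 5 is 5 — never all 6.
So no plan with fewer than 7 crossings exists, and this one achieves 7:
1. Farmer goes to the east bank with the ammonia bottle and the oxidiser.
2. Farmer goes back to the west bank alone.
3. Farmer goes to the east bank with the catalyst vial and the chlorine cylinder.
4. Farmer goes back to the west bank with the ammonia bottle and the oxidiser.
5. Farmer goes to the east bank with the base flask and the reducing agent.
6. Farmer goes back to the west bank alone.
7. Farmer goes to the east bank with the ammonia bottle and the oxidiser.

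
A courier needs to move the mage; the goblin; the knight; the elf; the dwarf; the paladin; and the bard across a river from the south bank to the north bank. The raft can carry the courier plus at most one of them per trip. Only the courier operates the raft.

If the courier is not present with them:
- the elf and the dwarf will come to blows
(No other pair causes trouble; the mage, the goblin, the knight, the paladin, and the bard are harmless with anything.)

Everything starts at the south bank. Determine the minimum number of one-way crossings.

13

Counting alone: the courier can take at most 1 across per trip to the north bank, so moving all 7 needs at least 7 loaded trips out, with a return between consecutive ones — at least 13 crossings.
The plan below uses exactly 13 crossings, so it is optimal:
1. Courier goes to the north bank with the elf.
2. Courier goes back to the south bank alone.
3. Courier goes to the north bank with the mage.
4. Courier goes back to the south bank alone.
5. Courier goes to the north bank with the goblin.
6. Courier goes back to the south bank alone.
7. Courier goes to the north bank with the knight.
8. Courier goes back to the south bank alone.
9. Courier goes to the north bank with the paladin.
10. Courier goes back to the south bank alone.
11. Courier goes to the north bank with the bard.
12. Courier goes back to the south bank alone.
13. Courier goes to the north bank with the dwarf.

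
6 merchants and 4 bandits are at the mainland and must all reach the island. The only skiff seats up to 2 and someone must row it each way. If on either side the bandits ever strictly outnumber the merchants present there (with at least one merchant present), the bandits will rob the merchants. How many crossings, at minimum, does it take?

17

Counting alone: each trip to the island takes at most 2 across and each return brings at least 1 back, so after t trips out (and t−1 returns) at most 2t − (t−1) of the 10 are across; that first reaches 10 at t = 9, so at least 17 crossings are needed.
The plan below uses exactly 17 crossings, so it is optimal:
1. 2 bandits → the island.  (the mainland: 6M 2B; the island: 0M 2B)
2. 1 bandit ← the mainland.  (the mainland: 6M 3B; the island: 0M 1B)
3. 2 bandits → the island.  (the mainland: 6M 1B; the island: 0M 3B)
4. 1 bandit ← the mainland.  (the mainland: 6M 2B; the island: 0M 2B)
5. 2 merchants → the island.  (the mainland: 4M 2B; the island: 2M 2B)
6. 1 bandit ← the mainland.  (the mainland: 4M 3B; the island: 2M 1B)
7. 1 merchant and 1 bandit → the island.  (the mainland: 3M 2B; the island: 3M 2B)
8. 1 bandit ← the mainland.  (the mainland: 3M 3B; the island: 3M 1B)
9. 2 bandits → the island.  (the mainland: 3M 1B; the island: 3M 3B)
10. 1 bandit ← the mainland.  (the mainland: 3M 2B; the island: 3M 2B)
11. 1 merchant and 1 bandit → the island.  (the mainland: 2M 1B; the island: 4M 3B)
12. 1 bandit ← the mainland.  (the mainland: 2M 2B; the island: 4M 2B)
13. 2 bandits → the island.  (the mainland: 2M 0B; the island: 4M 4B)
14. 1 bandit ← the mainland.  (the mainland: 2M 1B; the island: 4M 3B)
15. 1 merchant and 1 bandit → the island.  (the mainland: 1M 0B; the island: 5M 4B)
16. 1 bandit ← the mainland.  (the mainland: 1M 1B; the island: 5M 3B)
17. 1 merchant and 1 bandit → the island.  (the mainland: 0M 0B; the island: 6M 4B)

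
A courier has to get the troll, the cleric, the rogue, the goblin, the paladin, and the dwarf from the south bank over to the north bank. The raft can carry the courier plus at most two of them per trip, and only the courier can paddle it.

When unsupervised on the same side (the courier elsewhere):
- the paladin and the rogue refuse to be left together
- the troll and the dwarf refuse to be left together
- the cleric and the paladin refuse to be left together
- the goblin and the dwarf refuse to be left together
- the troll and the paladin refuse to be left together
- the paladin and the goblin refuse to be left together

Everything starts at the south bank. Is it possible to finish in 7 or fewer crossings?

Yes

Yes — this plan uses 7 crossings (≤ 7):
1. Courier goes to the north bank with the dwarf and the paladin.  [the south bank: the cleric, the goblin, the rogue, the troll | the north bank: the dwarf, the paladin]
2. Courier goes back to the south bank alone.  [the south bank: the cleric, the goblin, the rogue, the troll | the north bank: the dwarf, the paladin]
3. Courier goes to the north bank with the cleric and the troll.  [the south bank: the goblin, the rogue | the north bank: the cleric, the dwarf, the paladin, the troll]
4. Courier goes back to the south bank with the dwarf and the paladin.  [the south bank: the dwarf, the goblin, the paladin, the rogue | the north bank: the cleric, the troll]
5. Courier goes to the north bank with the goblin and the rogue.  [the south bank: the dwarf, the paladin | the north bank: the cleric, the goblin, the rogue, the troll]
6. Courier goes back to the south bank alone.  [the south bank: the dwarf, the paladin | the north bank: the cleric, the goblin, the rogue, the troll]
7. Courier goes to the north bank with the dwarf and the paladin.  [the south bank: — | the north bank: the cleric, the dwarf, the goblin, the paladin, the rogue, the troll]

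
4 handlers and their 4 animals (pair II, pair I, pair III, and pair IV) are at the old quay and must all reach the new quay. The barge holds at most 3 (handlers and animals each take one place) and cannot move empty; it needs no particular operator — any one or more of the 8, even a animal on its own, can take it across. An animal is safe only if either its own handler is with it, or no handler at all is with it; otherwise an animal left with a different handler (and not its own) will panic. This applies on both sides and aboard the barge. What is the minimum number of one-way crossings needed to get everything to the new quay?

9

Counting alone: each trip to the new quay takes at most 3 across and each return brings at least 1 back, so after t trips out (and t−1 returns) at most 3t − (t−1) of the 8 are across; that first reaches 8 at t = 4, so at least 7 crossings are needed.
The safety rule pushes this higher. Following every safe sequence of crossings, the most of the 8 that can be at the new quay as the barge arrives there on crossing 7 is 7 — never all 8.
So no plan with fewer than 9 crossings exists, and this one achieves 9:
1. animal II and handler II cross → the new quay.
2. handler II crosses ← the old quay.
3. animal I, handler I, and handler II cross → the new quay.
4. animal II and handler II cross ← the old quay.
5. handler II, handler III, and handler IV cross → the new quay.
6. animal I crosses ← the old quay.
7. animal I and animal II cross → the new quay.
8. animal II crosses ← the old quay.
9. animal II, animal III, and animal IV cross → the new quay.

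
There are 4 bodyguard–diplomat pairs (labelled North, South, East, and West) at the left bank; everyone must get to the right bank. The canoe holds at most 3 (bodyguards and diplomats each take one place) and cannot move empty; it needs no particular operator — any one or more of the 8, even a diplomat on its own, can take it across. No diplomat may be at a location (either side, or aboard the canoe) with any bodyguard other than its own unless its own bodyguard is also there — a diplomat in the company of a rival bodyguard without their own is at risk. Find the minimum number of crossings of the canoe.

9

Counting alone: each trip to the right bank takes at most 3 across and each return brings at least 1 back, so after t trips out (and t−1 returns) at most 3t − (t−1) of the 8 are across; that first reaches 8 at t = 4, so at least 7 crossings are needed.
The safety rule pushes this higher. Following every safe sequence of crossings, the most of the 8 that can be at the right bank as the canoe arrives there on crossing 7 is 7 — never all 8.
So no plan with fewer than 9 crossings exists, and this one achieves 9:
1. bodyguard North and diplomat North cross → the right bank.
2. bodyguard North crosses ← the left bank.
3. bodyguard North, bodyguard South, and diplomat South cross → the right bank.
4. bodyguard North and diplomat North cross ← the left bank.
5. bodyguard East, bodyguard North, and bodyguard West cross → the right bank.
6. diplomat South crosses ← the left bank.
7. diplomat North and diplomat South cross → the right bank.
8. diplomat North crosses ← the left bank.
9. diplomat East, diplomat North, and diplomat West cross → the right bank.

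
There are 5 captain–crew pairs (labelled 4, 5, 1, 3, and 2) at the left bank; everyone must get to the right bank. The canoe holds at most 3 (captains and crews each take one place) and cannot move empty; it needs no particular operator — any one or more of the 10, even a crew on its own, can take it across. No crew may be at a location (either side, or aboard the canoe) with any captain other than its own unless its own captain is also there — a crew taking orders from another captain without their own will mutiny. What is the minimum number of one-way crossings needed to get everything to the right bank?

11

Counting alone: each trip to the right bank takes at most 3 across and each return brings at least 1 back, so after t trips out (and t−1 returns) at most 3t − (t−1) of the 10 are across; that first reaches 10 at t = 5, so at least 9 crossings are needed.
The safety rule pushes this higher. Following every safe sequence of crossings, the most of the 10 that can be at the right bank as the canoe arrives there on crossing 9 is 9 — never all 10.
So no plan with fewer than 11 crossings exists, and this one achieves 11:
1. captain 4 and crew 4 cross → the right bank.
2. captain 4 crosses ← the left bank.
3. crew 1, crew 3, and crew 5 cross → the right bank.
4. crew 4 crosses ← the left bank.
5. captain 1, captain 3, and captain 5 cross → the right bank.
6. captain 5 and crew 5 cross ← the left bank.
7. captain 2, captain 4, and captain 5 cross → the right bank.
8. crew 1 crosses ← the left bank.
9. crew 4 and crew 5 cross → the right bank.
10. crew 4 crosses ← the left bank.
11. crew 1, crew 2, and crew 4 cross → the right bank.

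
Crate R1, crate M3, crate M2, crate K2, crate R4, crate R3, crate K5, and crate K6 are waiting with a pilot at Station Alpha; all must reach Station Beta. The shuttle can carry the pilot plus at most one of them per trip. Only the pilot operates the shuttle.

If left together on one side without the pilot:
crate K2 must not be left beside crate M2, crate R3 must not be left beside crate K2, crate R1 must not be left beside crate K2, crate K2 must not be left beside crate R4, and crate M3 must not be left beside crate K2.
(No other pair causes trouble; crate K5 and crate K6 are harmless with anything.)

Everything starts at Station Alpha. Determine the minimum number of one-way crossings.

impossible

Following every safe sequence of crossings from the start, the most of the 8 that can be at Station Beta as the shuttle arrives there on crossings 1, 3, 5, 7 is 1, 2, 3, 4 respectively; the best ever achieved is 4 of 8.
From crossing 9 on, no configuration arises that was not already reachable earlier: only 52 distinct safe configurations (who is on which side, and where the shuttle is) can ever be reached, none of them has everyone across, and every continuation just revisits them. So no valid plan exists.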